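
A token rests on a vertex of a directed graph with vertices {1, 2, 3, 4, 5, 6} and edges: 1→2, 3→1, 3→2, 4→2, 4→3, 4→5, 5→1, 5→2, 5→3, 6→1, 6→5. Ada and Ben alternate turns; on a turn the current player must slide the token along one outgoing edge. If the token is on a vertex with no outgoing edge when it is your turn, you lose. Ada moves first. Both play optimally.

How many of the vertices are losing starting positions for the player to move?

Positions with no move are L. A position that does have a move is losing for the player to move precisely when every available move leads to a winning position for the opponent. Fill in the labels:
Every edge goes from a vertex to one that appears earlier in the order 2, 1, 3, 5, 4, 6, so processing vertices in that order labels each vertex after all of its successors.
2: no outgoing edge → L
1: W (go to 2, an L position)
3: W (go to 2, an L position)
5: W (go to 2, an L position)
4: W (go to 2, an L position)
6: L (options 5(W), 1(W) are all W)
The L vertices are 2, 6; that is 2 in all.

2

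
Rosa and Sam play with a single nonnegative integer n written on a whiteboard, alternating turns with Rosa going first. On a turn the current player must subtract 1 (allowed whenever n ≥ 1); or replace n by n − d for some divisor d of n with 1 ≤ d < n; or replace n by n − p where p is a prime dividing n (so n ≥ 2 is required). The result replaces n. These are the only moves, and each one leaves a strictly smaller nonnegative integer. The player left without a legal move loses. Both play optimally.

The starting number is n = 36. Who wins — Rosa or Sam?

Label each position W (a win for the player to move) or L (a loss). A position with no legal move is L; any other position is W exactly when some move reaches an L, and L when every move reaches a W.
n=0: no move → L
n=1: W (go to 0, an L position)
n=2: W (go to 0, an L position)
n=3: W (go to 0, an L position)
n=4: L (options 2(W), 3(W) are all W)
n=5: W (go to 0, an L position)
n=6: W (go to 4, an L position)
n=7: W (go to 0, an L position)
n=8: W (go to 4, an L position)
n=9: L (options 6(W), 8(W) are all W)
n=10: W (go to 9, an L position)
n=11: W (go to 0, an L position)
n=12: W (go to 9, an L position)
n=13: W (go to 0, an L position)
n=14: L (options 7(W), 12(W), 13(W) are all W)
n=15: W (go to 14, an L position)
n=16: W (go to 14, an L position)
n=17: W (go to 0, an L position)
n=18: W (go to 9, an L position)
n=19: W (go to 0, an L position)
n=20: L (options 10(W), 15(W), 16(W), 18(W), 19(W) are all W)
n=21: W (go to 14, an L position)
n=22: W (go to 20, an L position)
n=23: W (go to 0, an L position)
n=24: W (go to 20, an L position)
n=25: W (go to 20, an L position)
n=26: L (options 13(W), 24(W), 25(W) are all W)
n=27: W (go to 26, an L position)
n=28: W (go to 14, an L position)
n=29: W (go to 0, an L position)
n=30: W (go to 20, an L position)
n=31: W (go to 0, an L position)
n=32: L (options 16(W), 24(W), 28(W), 30(W), 31(W) are all W)
n=33: W (go to 32, an L position)
n=34: W (go to 32, an L position)
n=35: L (options 28(W), 30(W), 34(W) are all W)
n=36: W (go to 32, an L position)
From 36 Rosa can move to 32, reaching an L position.

Rosa wins.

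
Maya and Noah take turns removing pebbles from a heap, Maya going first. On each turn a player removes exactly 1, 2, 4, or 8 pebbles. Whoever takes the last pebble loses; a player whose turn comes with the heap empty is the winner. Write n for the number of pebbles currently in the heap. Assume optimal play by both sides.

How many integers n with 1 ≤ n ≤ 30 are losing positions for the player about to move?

Positions with no move are W. A position that does have a move is losing for the player to move precisely when every available move leads to a winning position for the opponent. Fill in the labels:
n=0: no move; the opponent has just taken the last pebble and therefore loses → W
n=1: the only move is to 0(W), a W ⇒ L
n=2: can move to 1, which is L ⇒ W
n=3: can move to 1, which is L ⇒ W
n=4: moves to 3(W), 2(W), 0(W); every one is W ⇒ L
n=5: can move to 4, which is L ⇒ W
n=6: can move to 4, which is L ⇒ W
n=7: moves to 6(W), 5(W), 3(W); every one is W ⇒ L
n=8: can move to 7, which is L ⇒ W
n=9: can move to 7, which is L ⇒ W
n=10: moves to 9(W), 8(W), 6(W), 2(W); every one is W ⇒ L
n=11: can move to 10, which is L ⇒ W
n=12: can move to 10, which is L ⇒ W
n=13: moves to 12(W), 11(W), 9(W), 5(W); every one is W ⇒ L
n=14: can move to 13, which is L ⇒ W
n=15: can move to 13, which is L ⇒ W
n=16: moves to 15(W), 14(W), 12(W), 8(W); every one is W ⇒ L
n=17: can move to 16, which is L ⇒ W
n=18: can move to 16, which is L ⇒ W
n=19: moves to 18(W), 17(W), 15(W), 11(W); every one is W ⇒ L
n=20: can move to 19, which is L ⇒ W
n=21: can move to 19, which is L ⇒ W
n=22: moves to 21(W), 20(W), 18(W), 14(W); every one is W ⇒ L
n=23: can move to 22, which is L ⇒ W
n=24: can move to 22, which is L ⇒ W
n=25: moves to 24(W), 23(W), 21(W), 17(W); every one is W ⇒ L
n=26: can move to 25, which is L ⇒ W
n=27: can move to 25, which is L ⇒ W
n=28: moves to 27(W), 26(W), 24(W), 20(W); every one is W ⇒ L
n=29: can move to 28, which is L ⇒ W
n=30: can move to 28, which is L ⇒ W
L entries with 1 ≤ n ≤ 30 (the range starts at n=1): n = 1, 4, 7, 10, 13, 16, 19, 22, 25, 28; that makes 10.

10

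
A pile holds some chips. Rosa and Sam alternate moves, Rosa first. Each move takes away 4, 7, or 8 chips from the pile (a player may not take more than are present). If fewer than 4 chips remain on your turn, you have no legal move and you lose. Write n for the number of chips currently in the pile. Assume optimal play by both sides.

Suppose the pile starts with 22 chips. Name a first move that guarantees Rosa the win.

Remove 7, leaving 15.

Label each position W (a win for the player to move) or L (a loss). A position with no legal move is L; any other position is W exactly when some move reaches an L, and L when every move reaches a W.
n=0: no move → L
n=1: no move → L
n=2: no move → L
n=3: no move → L
n=4: can move to 0, which is L ⇒ W
n=5: can move to 1, which is L ⇒ W
n=6: can move to 2, which is L ⇒ W
n=7: can move to 3, which is L ⇒ W
n=8: can move to 1, which is L ⇒ W
n=9: can move to 2, which is L ⇒ W
n=10: can move to 3, which is L ⇒ W
n=11: can move to 3, which is L ⇒ W
n=12: moves to 8(W), 5(W), 4(W); every one is W ⇒ L
n=13: moves to 9(W), 6(W), 5(W); every one is W ⇒ L
n=14: moves to 10(W), 7(W), 6(W); every one is W ⇒ L
n=15: moves to 11(W), 8(W), 7(W); every one is W ⇒ L
n=16: can move to 12, which is L ⇒ W
n=17: can move to 13, which is L ⇒ W
n=18: can move to 14, which is L ⇒ W
n=19: can move to 15, which is L ⇒ W
n=20: can move to 13, which is L ⇒ W
n=21: can move to 14, which is L ⇒ W
n=22: can move to 15, which is L ⇒ W
From 22, the L positions reachable in one move are: 15, 14. Any move reaching one of these is winning.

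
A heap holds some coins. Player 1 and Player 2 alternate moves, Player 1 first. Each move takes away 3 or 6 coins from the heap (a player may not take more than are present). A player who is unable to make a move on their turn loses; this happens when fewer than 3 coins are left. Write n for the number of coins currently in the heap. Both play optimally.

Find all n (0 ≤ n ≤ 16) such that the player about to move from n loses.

Positions with no move are L. A position that does have a move is losing for the player to move precisely when every available move leads to a winning position for the opponent. Fill in the labels:
n=0: no move → L
n=1: no move → L
n=2: no move → L
n=3: reaches L-position 0 → W
n=4: reaches L-position 1 → W
n=5: reaches L-position 2 → W
n=6: reaches L-position 0 → W
n=7: reaches L-position 1 → W
n=8: reaches L-position 2 → W
n=9: only reaches 6(W), 3(W), all W → L
n=10: only reaches 7(W), 4(W), all W → L
n=11: only reaches 8(W), 5(W), all W → L
n=12: reaches L-position 9 → W
n=13: reaches L-position 10 → W
n=14: reaches L-position 11 → W
n=15: reaches L-position 9 → W
n=16: reaches L-position 10 → W
The losing starting values of n are exactly the entries labelled L in this table (6 of them).

0, 1, 2, 9, 10, 11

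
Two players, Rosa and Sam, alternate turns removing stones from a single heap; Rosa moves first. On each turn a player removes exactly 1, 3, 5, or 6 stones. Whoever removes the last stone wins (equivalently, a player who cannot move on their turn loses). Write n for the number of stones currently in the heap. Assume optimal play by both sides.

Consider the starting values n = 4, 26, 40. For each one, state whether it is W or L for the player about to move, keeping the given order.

Positions with no move are L. A position that does have a move is losing for the player to move precisely when every available move leads to a winning position for the opponent. Fill in the labels:
n=0: no move → L
n=1: →0(L), so W
n=2: →1(W) only, which is W, so L
n=3: →2(L), so W
n=4: →3(W), 1(W) — all W, so L
n=5: →4(L), so W
n=6: →0(L), so W
n=7: →4(L), so W
n=8: →2(L), so W
n=9: →4(L), so W
n=10: →4(L), so W
n=11: →10(W), 8(W), 6(W), 5(W) — all W, so L
n=12: →11(L), so W
n=13: →12(W), 10(W), 8(W), 7(W) — all W, so L
n=14: →13(L), so W
n=15: →14(W), 12(W), 10(W), 9(W) — all W, so L
n=16: →15(L), so W
n=17: →11(L), so W
n=18: →15(L), so W
n=19: →13(L), so W
n=20: →15(L), so W
n=21: →15(L), so W
n=22: →21(W), 19(W), 17(W), 16(W) — all W, so L
n=23: →22(L), so W
n=24: →23(W), 21(W), 19(W), 18(W) — all W, so L
n=25: →24(L), so W
n=26: →25(W), 23(W), 21(W), 20(W) — all W, so L
n=27: →26(L), so W
n=28: →22(L), so W
n=29: →26(L), so W
n=30: →24(L), so W
n=31: →26(L), so W
n=32: →26(L), so W
n=33: →32(W), 30(W), 28(W), 27(W) — all W, so L
n=34: →33(L), so W
n=35: →34(W), 32(W), 30(W), 29(W) — all W, so L
n=36: →35(L), so W
n=37: →36(W), 34(W), 32(W), 31(W) — all W, so L
n=38: →37(L), so W
n=39: →33(L), so W
n=40: →37(L), so W

4: L, 26: L, 40: W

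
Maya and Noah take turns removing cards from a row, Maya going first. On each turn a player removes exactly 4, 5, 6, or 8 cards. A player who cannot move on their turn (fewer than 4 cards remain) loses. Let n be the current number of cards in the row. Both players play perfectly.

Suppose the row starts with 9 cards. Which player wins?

Maya wins.

Classify positions by backward induction: terminal positions (no move available) are L. From any other position, the mover wins iff some move reaches an L.
n=0: no move → L
n=1: no move → L
n=2: no move → L
n=3: no move → L
n=4: can move to 0, which is L ⇒ W
n=5: can move to 1, which is L ⇒ W
n=6: can move to 2, which is L ⇒ W
n=7: can move to 3, which is L ⇒ W
n=8: can move to 3, which is L ⇒ W
n=9: can move to 3, which is L ⇒ W
From 9 Maya can remove 6, leaving 3, reaching an L position.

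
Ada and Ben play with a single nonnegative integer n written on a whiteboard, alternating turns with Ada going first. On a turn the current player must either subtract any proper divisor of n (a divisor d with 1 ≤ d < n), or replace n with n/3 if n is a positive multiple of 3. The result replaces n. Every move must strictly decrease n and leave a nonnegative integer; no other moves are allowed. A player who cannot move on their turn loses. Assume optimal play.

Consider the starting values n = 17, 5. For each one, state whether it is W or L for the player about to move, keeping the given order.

Classify positions by backward induction: terminal positions (no move available) are L. From any other position, the mover wins iff some move reaches an L.
n=0: no move → L
n=1: no move → L
n=2: →1(L), so W
n=3: →1(L), so W
n=4: →2(W), 3(W) — all W, so L
n=5: →4(L), so W
n=6: →4(L), so W
n=7: →6(W) only, which is W, so L
n=8: →4(L), so W
n=9: →3(W), 6(W), 8(W) — all W, so L
n=10: →9(L), so W
n=11: →10(W) only, which is W, so L
n=12: →4(L), so W
n=13: →12(W) only, which is W, so L
n=14: →7(L), so W
n=15: →5(W), 10(W), 12(W), 14(W) — all W, so L
n=16: →15(L), so W
n=17: →16(W) only, which is W, so L

17: L, 5: W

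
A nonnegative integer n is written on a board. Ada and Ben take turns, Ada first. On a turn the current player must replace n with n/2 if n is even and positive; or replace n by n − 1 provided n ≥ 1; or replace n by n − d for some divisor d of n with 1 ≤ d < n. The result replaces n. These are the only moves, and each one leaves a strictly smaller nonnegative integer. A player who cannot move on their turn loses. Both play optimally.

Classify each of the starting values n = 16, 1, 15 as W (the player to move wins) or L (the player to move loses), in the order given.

Positions with no move are L. A position that does have a move is losing for the player to move precisely when every available move leads to a winning position for the opponent. Fill in the labels:
n=0: no move → L
n=1: W (go to 0, an L position)
n=2: L (sole option 1(W) is W)
n=3: W (go to 2, an L position)
n=4: W (go to 2, an L position)
n=5: L (sole option 4(W) is W)
n=6: W (go to 5, an L position)
n=7: L (sole option 6(W) is W)
n=8: W (go to 7, an L position)
n=9: L (options 6(W), 8(W) are all W)
n=10: W (go to 5, an L position)
n=11: L (sole option 10(W) is W)
n=12: W (go to 9, an L position)
n=13: L (sole option 12(W) is W)
n=14: W (go to 7, an L position)
n=15: L (options 10(W), 12(W), 14(W) are all W)
n=16: W (go to 15, an L position)

16: W, 1: W, 15: L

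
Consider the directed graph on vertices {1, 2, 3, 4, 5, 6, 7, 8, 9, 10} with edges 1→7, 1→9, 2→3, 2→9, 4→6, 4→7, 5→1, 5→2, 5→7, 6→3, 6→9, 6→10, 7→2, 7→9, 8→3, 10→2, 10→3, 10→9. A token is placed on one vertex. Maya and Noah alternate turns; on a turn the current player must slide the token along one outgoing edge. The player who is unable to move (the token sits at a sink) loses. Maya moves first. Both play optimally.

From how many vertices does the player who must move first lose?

Classify positions by backward induction: terminal positions (no move available) are L. From any other position, the mover wins iff some move reaches an L.
Every edge goes from a vertex to one that appears earlier in the order 9, 3, 2, 10, 7, 6, 1, 4, 5, 8, so processing vertices in that order labels each vertex after all of its successors.
9: no outgoing edge → L
3: no outgoing edge → L
2: →3(L), so W
10: →3(L), so W
7: →9(L), so W
6: →3(L), so W
1: →9(L), so W
4: →6(W), 7(W) — all W, so L
5: →1(W), 7(W), 2(W) — all W, so L
8: →3(L), so W
The L vertices are 3, 4, 5, 9; that is 4 in all.

4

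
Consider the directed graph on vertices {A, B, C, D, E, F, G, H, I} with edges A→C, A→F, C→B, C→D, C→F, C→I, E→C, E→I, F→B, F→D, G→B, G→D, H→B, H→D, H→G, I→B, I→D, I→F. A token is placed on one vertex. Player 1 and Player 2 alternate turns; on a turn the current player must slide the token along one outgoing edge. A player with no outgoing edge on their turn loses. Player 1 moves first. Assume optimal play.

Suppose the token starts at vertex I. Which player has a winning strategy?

Build the W/L table. Terminal = L. A non-terminal position is W if it has a move to some L; otherwise it is L.
Every edge goes from a vertex to one that appears earlier in the order D, B, G, F, I, C, H, A, E, so processing vertices in that order labels each vertex after all of its successors.
D: no outgoing edge → L
B: no outgoing edge → L
G: reaches L-position B → W
F: reaches L-position B → W
I: reaches L-position B → W
C: reaches L-position B → W
H: reaches L-position B → W
A: only reaches C(W), F(W), all W → L
E: only reaches C(W), I(W), all W → L
From I Player 1 can move to B, reaching an L position.

Player 1 wins.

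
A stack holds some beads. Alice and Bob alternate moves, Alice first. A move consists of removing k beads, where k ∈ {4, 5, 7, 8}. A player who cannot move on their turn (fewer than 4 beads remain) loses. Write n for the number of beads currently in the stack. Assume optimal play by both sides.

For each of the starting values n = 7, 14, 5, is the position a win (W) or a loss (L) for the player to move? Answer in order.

Build the W/L table. Terminal = L. A non-terminal position is W if it has a move to some L; otherwise it is L.
n=0: no move → L
n=1: no move → L
n=2: no move → L
n=3: no move → L
n=4: →0(L), so W
n=5: →1(L), so W
n=6: →2(L), so W
n=7: →3(L), so W
n=8: →3(L), so W
n=9: →2(L), so W
n=10: →3(L), so W
n=11: →3(L), so W
n=12: →8(W), 7(W), 5(W), 4(W) — all W, so L
n=13: →9(W), 8(W), 6(W), 5(W) — all W, so L
n=14: →10(W), 9(W), 7(W), 6(W) — all W, so L

7: W, 14: L, 5: W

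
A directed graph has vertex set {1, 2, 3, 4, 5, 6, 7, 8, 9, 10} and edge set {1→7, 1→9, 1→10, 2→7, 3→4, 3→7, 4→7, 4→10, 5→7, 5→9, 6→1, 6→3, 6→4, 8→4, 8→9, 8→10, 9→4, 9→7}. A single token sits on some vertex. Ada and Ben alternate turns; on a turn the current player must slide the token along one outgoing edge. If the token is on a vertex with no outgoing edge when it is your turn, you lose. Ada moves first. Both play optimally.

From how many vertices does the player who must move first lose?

Classify positions by backward induction: terminal positions (no move available) are L. From any other position, the mover wins iff some move reaches an L.
Every edge goes from a vertex to one that appears earlier in the order 10, 7, 4, 3, 9, 1, 6, 2, 5, 8, so processing vertices in that order labels each vertex after all of its successors.
10: no outgoing edge → L
7: no outgoing edge → L
4: reaches L-position 7 → W
3: reaches L-position 7 → W
9: reaches L-position 7 → W
1: reaches L-position 7 → W
6: only reaches 1(W), 3(W), 4(W), all W → L
2: reaches L-position 7 → W
5: reaches L-position 7 → W
8: reaches L-position 10 → W
The L vertices are 6, 7, 10; that is 3 in all.

3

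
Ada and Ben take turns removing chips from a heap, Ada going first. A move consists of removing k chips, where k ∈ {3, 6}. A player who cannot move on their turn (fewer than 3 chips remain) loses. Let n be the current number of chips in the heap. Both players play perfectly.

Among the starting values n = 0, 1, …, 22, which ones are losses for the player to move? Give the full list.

0, 1, 2, 9, 10, 11, 18, 19, 20

Work bottom-up. With no move the player to move loses. Otherwise the position is W if at least one move leads to an L position for the opponent, and L if every move leads to a W.
n=0: no move → L
n=1: no move → L
n=2: no move → L
n=3: reaches L-position 0 → W
n=4: reaches L-position 1 → W
n=5: reaches L-position 2 → W
n=6: reaches L-position 0 → W
n=7: reaches L-position 1 → W
n=8: reaches L-position 2 → W
n=9: only reaches 6(W), 3(W), all W → L
n=10: only reaches 7(W), 4(W), all W → L
n=11: only reaches 8(W), 5(W), all W → L
n=12: reaches L-position 9 → W
n=13: reaches L-position 10 → W
n=14: reaches L-position 11 → W
n=15: reaches L-position 9 → W
n=16: reaches L-position 10 → W
n=17: reaches L-position 11 → W
n=18: only reaches 15(W), 12(W), all W → L
n=19: only reaches 16(W), 13(W), all W → L
n=20: only reaches 17(W), 14(W), all W → L
n=21: reaches L-position 18 → W
n=22: reaches L-position 19 → W
Reading off the rows marked L gives the requested list; there are 9 such values of n.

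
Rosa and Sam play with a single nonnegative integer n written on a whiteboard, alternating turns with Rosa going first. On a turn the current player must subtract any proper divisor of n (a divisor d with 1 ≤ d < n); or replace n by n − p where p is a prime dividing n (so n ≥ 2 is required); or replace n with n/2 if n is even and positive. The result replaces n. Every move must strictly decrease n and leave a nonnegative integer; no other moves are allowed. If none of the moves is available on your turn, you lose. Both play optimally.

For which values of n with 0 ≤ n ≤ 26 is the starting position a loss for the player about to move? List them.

Use the standard recursion: the mover loses at a terminal position; elsewhere, the mover wins exactly when some move hands the opponent an L position.
n=0: no move → L
n=1: no move → L
n=2: W (go to 0, an L position)
n=3: W (go to 0, an L position)
n=4: L (options 2(W), 3(W) are all W)
n=5: W (go to 0, an L position)
n=6: W (go to 4, an L position)
n=7: W (go to 0, an L position)
n=8: W (go to 4, an L position)
n=9: L (options 6(W), 8(W) are all W)
n=10: W (go to 9, an L position)
n=11: W (go to 0, an L position)
n=12: W (go to 9, an L position)
n=13: W (go to 0, an L position)
n=14: L (options 7(W), 12(W), 13(W) are all W)
n=15: W (go to 14, an L position)
n=16: W (go to 14, an L position)
n=17: W (go to 0, an L position)
n=18: W (go to 9, an L position)
n=19: W (go to 0, an L position)
n=20: L (options 10(W), 15(W), 16(W), 18(W), 19(W) are all W)
n=21: W (go to 14, an L position)
n=22: W (go to 20, an L position)
n=23: W (go to 0, an L position)
n=24: W (go to 20, an L position)
n=25: W (go to 20, an L position)
n=26: L (options 13(W), 24(W), 25(W) are all W)
The losing starting values of n are exactly the entries labelled L in this table (7 of them).

0, 1, 4, 9, 14, 20, 26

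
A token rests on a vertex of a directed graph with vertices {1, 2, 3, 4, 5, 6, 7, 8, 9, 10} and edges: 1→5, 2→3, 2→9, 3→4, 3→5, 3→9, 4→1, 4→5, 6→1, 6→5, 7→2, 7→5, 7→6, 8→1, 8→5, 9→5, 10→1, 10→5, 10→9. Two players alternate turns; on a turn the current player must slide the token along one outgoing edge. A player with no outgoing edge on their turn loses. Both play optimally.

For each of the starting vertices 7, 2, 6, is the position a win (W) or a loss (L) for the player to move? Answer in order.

Build the W/L table. Terminal = L. A non-terminal position is W if it has a move to some L; otherwise it is L.
Every edge goes from a vertex to one that appears earlier in the order 5, 9, 1, 10, 4, 8, 6, 3, 2, 7, so processing vertices in that order labels each vertex after all of its successors.
5: no outgoing edge → L
9: can move to 5, which is L ⇒ W
1: can move to 5, which is L ⇒ W
10: can move to 5, which is L ⇒ W
4: can move to 5, which is L ⇒ W
8: can move to 5, which is L ⇒ W
6: can move to 5, which is L ⇒ W
3: can move to 5, which is L ⇒ W
2: moves to 3(W), 9(W); every one is W ⇒ L
7: can move to 2, which is L ⇒ W

7: W, 2: L, 6: W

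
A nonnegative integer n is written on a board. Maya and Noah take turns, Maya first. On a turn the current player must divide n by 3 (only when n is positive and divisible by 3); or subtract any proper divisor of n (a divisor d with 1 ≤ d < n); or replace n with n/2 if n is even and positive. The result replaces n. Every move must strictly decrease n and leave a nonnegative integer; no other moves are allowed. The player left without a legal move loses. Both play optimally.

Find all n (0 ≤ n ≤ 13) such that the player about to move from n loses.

Work bottom-up. With no move the player to move loses. Otherwise the position is W if at least one move leads to an L position for the opponent, and L if every move leads to a W.
n=0: no move → L
n=1: no move → L
n=2: →1(L), so W
n=3: →1(L), so W
n=4: →2(W), 3(W) — all W, so L
n=5: →4(L), so W
n=6: →4(L), so W
n=7: →6(W) only, which is W, so L
n=8: →4(L), so W
n=9: →3(W), 6(W), 8(W) — all W, so L
n=10: →9(L), so W
n=11: →10(W) only, which is W, so L
n=12: →4(L), so W
n=13: →12(W) only, which is W, so L
Reading off the rows marked L gives the requested list; there are 7 such values of n.

0, 1, 4, 7, 9, 11, 13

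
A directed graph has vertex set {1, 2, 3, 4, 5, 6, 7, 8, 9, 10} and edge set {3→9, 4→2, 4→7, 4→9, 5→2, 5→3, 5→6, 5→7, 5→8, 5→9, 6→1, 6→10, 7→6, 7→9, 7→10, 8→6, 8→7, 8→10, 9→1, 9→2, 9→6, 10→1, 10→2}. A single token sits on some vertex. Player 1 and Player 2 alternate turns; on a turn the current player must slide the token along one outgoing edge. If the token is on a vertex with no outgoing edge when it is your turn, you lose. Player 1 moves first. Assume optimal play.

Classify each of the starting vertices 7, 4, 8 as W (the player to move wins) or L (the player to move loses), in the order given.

Positions with no move are L. A position that does have a move is losing for the player to move precisely when every available move leads to a winning position for the opponent. Fill in the labels:
Every edge goes from a vertex to one that appears earlier in the order 1, 2, 10, 6, 9, 7, 8, 3, 4, 5, so processing vertices in that order labels each vertex after all of its successors.
1: no outgoing edge → L
2: no outgoing edge → L
10: can move to 2, which is L ⇒ W
6: can move to 1, which is L ⇒ W
9: can move to 2, which is L ⇒ W
7: moves to 9(W), 6(W), 10(W); every one is W ⇒ L
8: can move to 7, which is L ⇒ W
3: the only move is to 9(W), a W ⇒ L
4: can move to 7, which is L ⇒ W
5: can move to 3, which is L ⇒ W

7: L, 4: W, 8: W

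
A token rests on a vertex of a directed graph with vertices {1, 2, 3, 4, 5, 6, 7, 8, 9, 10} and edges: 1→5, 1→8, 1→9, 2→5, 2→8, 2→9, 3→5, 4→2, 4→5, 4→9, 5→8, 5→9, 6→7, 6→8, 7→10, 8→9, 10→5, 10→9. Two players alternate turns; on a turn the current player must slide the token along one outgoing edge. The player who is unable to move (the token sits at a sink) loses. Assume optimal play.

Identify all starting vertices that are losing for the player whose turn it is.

3, 7, 9

Classify positions by backward induction: terminal positions (no move available) are L. From any other position, the mover wins iff some move reaches an L.
Every edge goes from a vertex to one that appears earlier in the order 9, 8, 5, 1, 10, 3, 2, 4, 7, 6, so processing vertices in that order labels each vertex after all of its successors.
9: no outgoing edge → L
8: →9(L), so W
5: →9(L), so W
1: →9(L), so W
10: →9(L), so W
3: →5(W) only, which is W, so L
2: →9(L), so W
4: →9(L), so W
7: →10(W) only, which is W, so L
6: →7(L), so W
Reading off the rows marked L gives the requested list; there are 3 such vertices.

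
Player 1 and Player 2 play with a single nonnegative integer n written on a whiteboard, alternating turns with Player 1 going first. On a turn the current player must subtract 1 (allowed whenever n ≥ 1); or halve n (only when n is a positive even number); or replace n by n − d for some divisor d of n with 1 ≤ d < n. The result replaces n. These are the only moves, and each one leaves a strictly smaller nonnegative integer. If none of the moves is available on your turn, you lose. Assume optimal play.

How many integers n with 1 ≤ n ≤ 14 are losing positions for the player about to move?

Work bottom-up. With no move the player to move loses. Otherwise the position is W if at least one move leads to an L position for the opponent, and L if every move leads to a W.
n=0: no move → L
n=1: →0(L), so W
n=2: →1(W) only, which is W, so L
n=3: →2(L), so W
n=4: →2(L), so W
n=5: →4(W) only, which is W, so L
n=6: →5(L), so W
n=7: →6(W) only, which is W, so L
n=8: →7(L), so W
n=9: →6(W), 8(W) — all W, so L
n=10: →5(L), so W
n=11: →10(W) only, which is W, so L
n=12: →9(L), so W
n=13: →12(W) only, which is W, so L
n=14: →7(L), so W
L entries with 1 ≤ n ≤ 14 (n=0 is outside the asked range and is not counted): n = 2, 5, 7, 9, 11, 13; that makes 6.

6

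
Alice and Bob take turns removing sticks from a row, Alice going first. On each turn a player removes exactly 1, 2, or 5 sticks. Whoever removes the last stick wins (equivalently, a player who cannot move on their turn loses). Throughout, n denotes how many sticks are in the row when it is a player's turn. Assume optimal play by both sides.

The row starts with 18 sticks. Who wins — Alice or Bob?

Bob wins.

Use the standard recursion: the mover loses at a terminal position; elsewhere, the mover wins exactly when some move hands the opponent an L position.
n=0: no move → L
n=1: can move to 0, which is L ⇒ W
n=2: can move to 0, which is L ⇒ W
n=3: moves to 2(W), 1(W); every one is W ⇒ L
n=4: can move to 3, which is L ⇒ W
n=5: can move to 3, which is L ⇒ W
n=6: moves to 5(W), 4(W), 1(W); every one is W ⇒ L
n=7: can move to 6, which is L ⇒ W
n=8: can move to 6, which is L ⇒ W
n=9: moves to 8(W), 7(W), 4(W); every one is W ⇒ L
n=10: can move to 9, which is L ⇒ W
n=11: can move to 9, which is L ⇒ W
n=12: moves to 11(W), 10(W), 7(W); every one is W ⇒ L
n=13: can move to 12, which is L ⇒ W
n=14: can move to 12, which is L ⇒ W
n=15: moves to 14(W), 13(W), 10(W); every one is W ⇒ L
n=16: can move to 15, which is L ⇒ W
n=17: can move to 15, which is L ⇒ W
n=18: moves to 17(W), 16(W), 13(W); every one is W ⇒ L
Every move from 18 reaches a W position, so the mover loses.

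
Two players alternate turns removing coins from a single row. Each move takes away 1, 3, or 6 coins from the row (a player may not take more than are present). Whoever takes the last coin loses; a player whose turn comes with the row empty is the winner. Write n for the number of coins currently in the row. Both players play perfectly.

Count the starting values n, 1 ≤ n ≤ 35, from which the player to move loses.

Compute win/loss labels from the base case upward. A position with no move is W. Any other position is W if it can reach an L in one move, else L.
n=0: no move; the opponent has just taken the last coin and therefore loses → W
n=1: →0(W) only, which is W, so L
n=2: →1(L), so W
n=3: →2(W), 0(W) — all W, so L
n=4: →3(L), so W
n=5: →4(W), 2(W) — all W, so L
n=6: →5(L), so W
n=7: →1(L), so W
n=8: →5(L), so W
n=9: →3(L), so W
n=10: →9(W), 7(W), 4(W) — all W, so L
n=11: →10(L), so W
n=12: →11(W), 9(W), 6(W) — all W, so L
n=13: →12(L), so W
n=14: →13(W), 11(W), 8(W) — all W, so L
n=15: →14(L), so W
n=16: →10(L), so W
n=17: →14(L), so W
n=18: →12(L), so W
n=19: →18(W), 16(W), 13(W) — all W, so L
n=20: →19(L), so W
n=21: →20(W), 18(W), 15(W) — all W, so L
n=22: →21(L), so W
n=23: →22(W), 20(W), 17(W) — all W, so L
n=24: →23(L), so W
n=25: →19(L), so W
n=26: →23(L), so W
n=27: →21(L), so W
n=28: →27(W), 25(W), 22(W) — all W, so L
n=29: →28(L), so W
n=30: →29(W), 27(W), 24(W) — all W, so L
n=31: →30(L), so W
n=32: →31(W), 29(W), 26(W) — all W, so L
n=33: →32(L), so W
n=34: →28(L), so W
n=35: →32(L), so W
L entries with 1 ≤ n ≤ 35 (the range starts at n=1): n = 1, 3, 5, 10, 12, 14, 19, 21, 23, 28, 30, 32; that makes 12.

12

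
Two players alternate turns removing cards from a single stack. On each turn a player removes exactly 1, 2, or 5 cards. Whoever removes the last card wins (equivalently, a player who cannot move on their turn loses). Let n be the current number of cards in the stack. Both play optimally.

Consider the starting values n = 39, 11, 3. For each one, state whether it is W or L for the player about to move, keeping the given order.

39: L, 11: W, 3: L

Compute win/loss labels from the base case upward. A position with no move is L. Any other position is W if it can reach an L in one move, else L.
n=0: no move → L
n=1: reaches L-position 0 → W
n=2: reaches L-position 0 → W
n=3: only reaches 2(W), 1(W), all W → L
n=4: reaches L-position 3 → W
n=5: reaches L-position 3 → W
n=6: only reaches 5(W), 4(W), 1(W), all W → L
n=7: reaches L-position 6 → W
n=8: reaches L-position 6 → W
n=9: only reaches 8(W), 7(W), 4(W), all W → L
n=10: reaches L-position 9 → W
n=11: reaches L-position 9 → W
n=12: only reaches 11(W), 10(W), 7(W), all W → L
n=13: reaches L-position 12 → W
n=14: reaches L-position 12 → W
n=15: only reaches 14(W), 13(W), 10(W), all W → L
n=16: reaches L-position 15 → W
n=17: reaches L-position 15 → W
n=18: only reaches 17(W), 16(W), 13(W), all W → L
n=19: reaches L-position 18 → W
n=20: reaches L-position 18 → W
n=21: only reaches 20(W), 19(W), 16(W), all W → L
n=22: reaches L-position 21 → W
n=23: reaches L-position 21 → W
n=24: only reaches 23(W), 22(W), 19(W), all W → L
n=25: reaches L-position 24 → W
n=26: reaches L-position 24 → W
n=27: only reaches 26(W), 25(W), 22(W), all W → L
n=28: reaches L-position 27 → W
n=29: reaches L-position 27 → W
n=30: only reaches 29(W), 28(W), 25(W), all W → L
n=31: reaches L-position 30 → W
n=32: reaches L-position 30 → W
n=33: only reaches 32(W), 31(W), 28(W), all W → L
n=34: reaches L-position 33 → W
n=35: reaches L-position 33 → W
n=36: only reaches 35(W), 34(W), 31(W), all W → L
n=37: reaches L-position 36 → W
n=38: reaches L-position 36 → W
n=39: only reaches 38(W), 37(W), 34(W), all W → L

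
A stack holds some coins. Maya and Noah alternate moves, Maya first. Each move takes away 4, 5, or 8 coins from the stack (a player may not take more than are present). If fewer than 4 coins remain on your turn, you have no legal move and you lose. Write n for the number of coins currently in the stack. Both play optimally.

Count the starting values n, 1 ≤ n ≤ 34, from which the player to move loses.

Label each position W (a win for the player to move) or L (a loss). A position with no legal move is L; any other position is W exactly when some move reaches an L, and L when every move reaches a W.
n=0: no move → L
n=1: no move → L
n=2: no move → L
n=3: no move → L
n=4: can move to 0, which is L ⇒ W
n=5: can move to 1, which is L ⇒ W
n=6: can move to 2, which is L ⇒ W
n=7: can move to 3, which is L ⇒ W
n=8: can move to 3, which is L ⇒ W
n=9: can move to 1, which is L ⇒ W
n=10: can move to 2, which is L ⇒ W
n=11: can move to 3, which is L ⇒ W
n=12: moves to 8(W), 7(W), 4(W); every one is W ⇒ L
n=13: moves to 9(W), 8(W), 5(W); every one is W ⇒ L
n=14: moves to 10(W), 9(W), 6(W); every one is W ⇒ L
n=15: moves to 11(W), 10(W), 7(W); every one is W ⇒ L
n=16: can move to 12, which is L ⇒ W
n=17: can move to 13, which is L ⇒ W
n=18: can move to 14, which is L ⇒ W
n=19: can move to 15, which is L ⇒ W
n=20: can move to 15, which is L ⇒ W
n=21: can move to 13, which is L ⇒ W
n=22: can move to 14, which is L ⇒ W
n=23: can move to 15, which is L ⇒ W
n=24: moves to 20(W), 19(W), 16(W); every one is W ⇒ L
n=25: moves to 21(W), 20(W), 17(W); every one is W ⇒ L
n=26: moves to 22(W), 21(W), 18(W); every one is W ⇒ L
n=27: moves to 23(W), 22(W), 19(W); every one is W ⇒ L
n=28: can move to 24, which is L ⇒ W
n=29: can move to 25, which is L ⇒ W
n=30: can move to 26, which is L ⇒ W
n=31: can move to 27, which is L ⇒ W
n=32: can move to 27, which is L ⇒ W
n=33: can move to 25, which is L ⇒ W
n=34: can move to 26, which is L ⇒ W
L entries with 1 ≤ n ≤ 34 (n=0 is outside the asked range and is not counted): n = 1, 2, 3, 12, 13, 14, 15, 24, 25, 26, 27; that makes 11.

11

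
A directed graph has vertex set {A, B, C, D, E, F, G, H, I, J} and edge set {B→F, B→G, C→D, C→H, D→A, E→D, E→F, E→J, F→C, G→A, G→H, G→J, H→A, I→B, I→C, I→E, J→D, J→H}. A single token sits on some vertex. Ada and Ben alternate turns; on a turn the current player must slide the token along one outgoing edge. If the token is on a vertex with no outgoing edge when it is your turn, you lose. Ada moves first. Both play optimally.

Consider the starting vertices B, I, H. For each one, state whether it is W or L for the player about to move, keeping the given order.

B: L, I: W, H: W

Work bottom-up. With no move the player to move loses. Otherwise the position is W if at least one move leads to an L position for the opponent, and L if every move leads to a W.
Every edge goes from a vertex to one that appears earlier in the order A, H, D, C, J, F, G, B, E, I, so processing vertices in that order labels each vertex after all of its successors.
A: no outgoing edge → L
H: can move to A, which is L ⇒ W
D: can move to A, which is L ⇒ W
C: moves to D(W), H(W); every one is W ⇒ L
J: moves to D(W), H(W); every one is W ⇒ L
F: can move to C, which is L ⇒ W
G: can move to J, which is L ⇒ W
B: moves to G(W), F(W); every one is W ⇒ L
E: can move to J, which is L ⇒ W
I: can move to B, which is L ⇒ W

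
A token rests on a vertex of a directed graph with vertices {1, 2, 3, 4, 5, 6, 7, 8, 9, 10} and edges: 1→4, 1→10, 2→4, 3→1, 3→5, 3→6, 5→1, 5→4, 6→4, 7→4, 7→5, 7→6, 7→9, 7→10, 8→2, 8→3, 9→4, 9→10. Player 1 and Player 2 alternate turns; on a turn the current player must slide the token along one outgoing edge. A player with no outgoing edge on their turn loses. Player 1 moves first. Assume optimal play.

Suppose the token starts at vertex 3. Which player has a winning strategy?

Player 2 wins.

Compute win/loss labels from the base case upward. A position with no move is L. Any other position is W if it can reach an L in one move, else L.
Every edge goes from a vertex to one that appears earlier in the order 4, 10, 9, 2, 1, 6, 5, 3, 7, 8, so processing vertices in that order labels each vertex after all of its successors.
4: no outgoing edge → L
10: no outgoing edge → L
9: reaches L-position 10 → W
2: reaches L-position 4 → W
1: reaches L-position 10 → W
6: reaches L-position 4 → W
5: reaches L-position 4 → W
3: only reaches 5(W), 6(W), 1(W), all W → L
7: reaches L-position 10 → W
8: reaches L-position 3 → W
The starting position 3 is L: whatever Player 1 does, the opponent receives a W position.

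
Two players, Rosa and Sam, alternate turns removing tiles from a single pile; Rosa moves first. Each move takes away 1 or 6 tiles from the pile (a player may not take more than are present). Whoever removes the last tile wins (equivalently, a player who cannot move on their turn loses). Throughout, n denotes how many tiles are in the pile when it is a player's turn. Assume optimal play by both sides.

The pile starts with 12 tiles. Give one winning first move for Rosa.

Remove 1, leaving 11.

Use the standard recursion: the mover loses at a terminal position; elsewhere, the mover wins exactly when some move hands the opponent an L position.
n=0: no move → L
n=1: reaches L-position 0 → W
n=2: only reaches 1(W), which is W → L
n=3: reaches L-position 2 → W
n=4: only reaches 3(W), which is W → L
n=5: reaches L-position 4 → W
n=6: reaches L-position 0 → W
n=7: only reaches 6(W), 1(W), all W → L
n=8: reaches L-position 7 → W
n=9: only reaches 8(W), 3(W), all W → L
n=10: reaches L-position 9 → W
n=11: only reaches 10(W), 5(W), all W → L
n=12: reaches L-position 11 → W
From 12, the L positions reachable in one move are: 11.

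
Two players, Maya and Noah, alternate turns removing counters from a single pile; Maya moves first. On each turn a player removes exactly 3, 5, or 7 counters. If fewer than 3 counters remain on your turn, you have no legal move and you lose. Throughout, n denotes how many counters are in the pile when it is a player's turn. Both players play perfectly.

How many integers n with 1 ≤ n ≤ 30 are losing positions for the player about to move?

9

Use the standard recursion: the mover loses at a terminal position; elsewhere, the mover wins exactly when some move hands the opponent an L position.
n=0: no move → L
n=1: no move → L
n=2: no move → L
n=3: →0(L), so W
n=4: →1(L), so W
n=5: →2(L), so W
n=6: →1(L), so W
n=7: →2(L), so W
n=8: →1(L), so W
n=9: →2(L), so W
n=10: →7(W), 5(W), 3(W) — all W, so L
n=11: →8(W), 6(W), 4(W) — all W, so L
n=12: →9(W), 7(W), 5(W) — all W, so L
n=13: →10(L), so W
n=14: →11(L), so W
n=15: →12(L), so W
n=16: →11(L), so W
n=17: →12(L), so W
n=18: →11(L), so W
n=19: →12(L), so W
n=20: →17(W), 15(W), 13(W) — all W, so L
n=21: →18(W), 16(W), 14(W) — all W, so L
n=22: →19(W), 17(W), 15(W) — all W, so L
n=23: →20(L), so W
n=24: →21(L), so W
n=25: →22(L), so W
n=26: →21(L), so W
n=27: →22(L), so W
n=28: →21(L), so W
n=29: →22(L), so W
n=30: →27(W), 25(W), 23(W) — all W, so L
L entries with 1 ≤ n ≤ 30 (n=0 is outside the asked range and is not counted): n = 1, 2, 10, 11, 12, 20, 21, 22, 30; that makes 9.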